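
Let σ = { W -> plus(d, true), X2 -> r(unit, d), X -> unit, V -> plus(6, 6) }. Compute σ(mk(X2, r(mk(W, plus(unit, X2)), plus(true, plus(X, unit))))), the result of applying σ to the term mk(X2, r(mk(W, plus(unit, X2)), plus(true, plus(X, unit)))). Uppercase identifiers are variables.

Replace each occurrence of W with plus(d, true).
Replace each occurrence of X2 with r(unit, d).
Replace each occurrence of X with unit.
Result: mk(r(unit, d), r(mk(plus(d, true), plus(unit, r(unit, d))), plus(true, plus(unit, unit)))).

mk(r(unit, d), r(mk(plus(d, true), plus(unit, r(unit, d))), plus(true, plus(unit, unit))))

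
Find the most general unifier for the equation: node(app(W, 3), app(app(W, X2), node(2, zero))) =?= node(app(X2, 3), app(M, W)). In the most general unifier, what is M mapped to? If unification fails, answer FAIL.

app(node(2, zero), node(2, zero))

Decompose node/2: app(W, 3) =?= app(X2, 3),  app(app(W, X2), node(2, zero)) =?= app(M, W).
Decompose app/2: W =?= X2,  3 =?= 3.
Bind W := X2; substituting into the one remaining equation that mentions W gives: app(app(X2, X2), node(2, zero)) =?= app(M, X2).
Delete trivial equation 3 =?= 3.
Decompose app/2: app(X2, X2) =?= M,  node(2, zero) =?= X2.
Bind M := app(X2, X2); no other remaining equation mentions M.
Bind X2 := node(2, zero). Substituting into the earlier bindings gives W := node(2, zero), M := app(node(2, zero), node(2, zero)).
MGU = { W := node(2, zero), M := app(node(2, zero), node(2, zero)), X2 := node(2, zero) }, so M := app(node(2, zero), node(2, zero)).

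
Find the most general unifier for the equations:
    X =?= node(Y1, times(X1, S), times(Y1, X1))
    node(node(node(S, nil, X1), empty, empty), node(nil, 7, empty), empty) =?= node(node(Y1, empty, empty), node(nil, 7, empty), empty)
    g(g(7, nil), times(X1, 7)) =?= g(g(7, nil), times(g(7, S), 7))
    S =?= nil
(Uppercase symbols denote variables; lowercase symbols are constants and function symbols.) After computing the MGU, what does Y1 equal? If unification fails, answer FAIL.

Bind X := node(Y1, times(X1, S), times(Y1, X1)); no other remaining equation mentions X.
Decompose node/3: node(node(S, nil, X1), empty, empty) =?= node(Y1, empty, empty),  node(nil, 7, empty) =?= node(nil, 7, empty),  empty =?= empty.
Decompose node/3: node(S, nil, X1) =?= Y1,  empty =?= empty,  empty =?= empty.
Bind Y1 := node(S, nil, X1); no other remaining equation mentions Y1. Substituting into the earlier binding gives X := node(node(S, nil, X1), times(X1, S), times(node(S, nil, X1), X1)).
Delete trivial equation empty =?= empty.
Delete trivial equation empty =?= empty.
Delete trivial equation node(nil, 7, empty) =?= node(nil, 7, empty).
Delete trivial equation empty =?= empty.
Decompose g/2: g(7, nil) =?= g(7, nil),  times(X1, 7) =?= times(g(7, S), 7).
Delete trivial equation g(7, nil) =?= g(7, nil).
Decompose times/2: X1 =?= g(7, S),  7 =?= 7.
Bind X1 := g(7, S); no other remaining equation mentions X1. Substituting into the earlier bindings gives X := node(node(S, nil, g(7, S)), times(g(7, S), S), times(node(S, nil, g(7, S)), g(7, S))), Y1 := node(S, nil, g(7, S)).
Delete trivial equation 7 =?= 7.
Bind S := nil. Substituting into the earlier bindings gives X := node(node(nil, nil, g(7, nil)), times(g(7, nil), nil), times(node(nil, nil, g(7, nil)), g(7, nil))), Y1 := node(nil, nil, g(7, nil)), X1 := g(7, nil).
MGU = { X -> node(node(nil, nil, g(7, nil)), times(g(7, nil), nil), times(node(nil, nil, g(7, nil)), g(7, nil))), Y1 -> node(nil, nil, g(7, nil)), X1 -> g(7, nil), S -> nil }, so Y1 -> node(nil, nil, g(7, nil)).

node(nil, nil, g(7, nil))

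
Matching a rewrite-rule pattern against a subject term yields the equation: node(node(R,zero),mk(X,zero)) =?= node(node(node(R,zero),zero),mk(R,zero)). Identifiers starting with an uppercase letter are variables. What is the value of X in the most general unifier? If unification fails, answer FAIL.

FAIL

Decompose node/2: node(R,zero) =?= node(node(R,zero),zero),  mk(X,zero) =?= mk(R,zero).
Decompose node/2: R =?= node(R,zero),  zero =?= zero.
Occurs check fails: R occurs in node(R,zero); the equation R =?= node(R,zero) has no finite solution.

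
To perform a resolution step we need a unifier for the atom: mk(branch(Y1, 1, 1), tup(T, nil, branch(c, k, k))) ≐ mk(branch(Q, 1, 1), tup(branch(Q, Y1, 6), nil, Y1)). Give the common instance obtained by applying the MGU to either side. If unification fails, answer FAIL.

mk(branch(branch(c, k, k), 1, 1), tup(branch(branch(c, k, k), branch(c, k, k), 6), nil, branch(c, k, k)))

Decompose mk/2: branch(Y1, 1, 1) ≐ branch(Q, 1, 1),  tup(T, nil, branch(c, k, k)) ≐ tup(branch(Q, Y1, 6), nil, Y1).
Decompose branch/3: Y1 ≐ Q,  1 ≐ 1,  1 ≐ 1.
Bind Y1 := Q; substituting into the one remaining equation that mentions Y1 gives: tup(T, nil, branch(c, k, k)) ≐ tup(branch(Q, Q, 6), nil, Q).
Delete trivial equation 1 ≐ 1.
Delete trivial equation 1 ≐ 1.
Decompose tup/3: T ≐ branch(Q, Q, 6),  nil ≐ nil,  branch(c, k, k) ≐ Q.
Bind T := branch(Q, Q, 6); no other remaining equation mentions T.
Delete trivial equation nil ≐ nil.
Bind Q := branch(c, k, k). Substituting into the earlier bindings gives Y1 := branch(c, k, k), T := branch(branch(c, k, k), branch(c, k, k), 6).
Applying the MGU to either side gives mk(branch(branch(c, k, k), 1, 1), tup(branch(branch(c, k, k), branch(c, k, k), 6), nil, branch(c, k, k))).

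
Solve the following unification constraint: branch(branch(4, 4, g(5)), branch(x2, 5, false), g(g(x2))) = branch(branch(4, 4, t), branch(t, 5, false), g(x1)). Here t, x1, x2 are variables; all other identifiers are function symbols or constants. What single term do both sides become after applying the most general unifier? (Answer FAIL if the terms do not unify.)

Decompose branch/3: branch(4, 4, g(5)) = branch(4, 4, t),  branch(x2, 5, false) = branch(t, 5, false),  g(g(x2)) = g(x1).
Decompose branch/3: 4 = 4,  4 = 4,  g(5) = t.
Delete trivial equation 4 = 4.
Delete trivial equation 4 = 4.
Bind t := g(5); substituting into the one remaining equation that mentions t gives: branch(x2, 5, false) = branch(g(5), 5, false).
Decompose branch/3: x2 = g(5),  5 = 5,  false = false.
Bind x2 := g(5); substituting into the one remaining equation that mentions x2 gives: g(g(g(5))) = g(x1).
Delete trivial equation 5 = 5.
Delete trivial equation false = false.
Decompose g/1: g(g(5)) = x1.
Bind x1 := g(g(5)).
Applying the MGU to either side gives branch(branch(4, 4, g(5)), branch(g(5), 5, false), g(g(g(5)))).

branch(branch(4, 4, g(5)), branch(g(5), 5, false), g(g(g(5))))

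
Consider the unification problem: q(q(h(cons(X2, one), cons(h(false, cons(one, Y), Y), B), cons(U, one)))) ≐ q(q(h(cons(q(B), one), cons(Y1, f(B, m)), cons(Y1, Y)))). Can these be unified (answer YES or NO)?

Decompose q/1: q(h(cons(X2, one), cons(h(false, cons(one, Y), Y), B), cons(U, one))) ≐ q(h(cons(q(B), one), cons(Y1, f(B, m)), cons(Y1, Y))).
Decompose q/1: h(cons(X2, one), cons(h(false, cons(one, Y), Y), B), cons(U, one)) ≐ h(cons(q(B), one), cons(Y1, f(B, m)), cons(Y1, Y)).
Decompose h/3: cons(X2, one) ≐ cons(q(B), one),  cons(h(false, cons(one, Y), Y), B) ≐ cons(Y1, f(B, m)),  cons(U, one) ≐ cons(Y1, Y).
Decompose cons/2: X2 ≐ q(B),  one ≐ one.
Bind X2 := q(B); no other remaining equation mentions X2.
Delete trivial equation one ≐ one.
Decompose cons/2: h(false, cons(one, Y), Y) ≐ Y1,  B ≐ f(B, m).
Bind Y1 := h(false, cons(one, Y), Y); substituting into the one remaining equation that mentions Y1 gives: cons(U, one) ≐ cons(h(false, cons(one, Y), Y), Y).
Occurs check fails: B occurs in f(B, m); the equation B ≐ f(B, m) has no finite solution.

NO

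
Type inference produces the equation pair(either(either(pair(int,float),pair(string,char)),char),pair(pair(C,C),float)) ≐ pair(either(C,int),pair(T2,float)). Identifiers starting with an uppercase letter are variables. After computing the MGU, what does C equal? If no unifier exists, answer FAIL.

FAIL

Decompose pair/2: either(either(pair(int,float),pair(string,char)),char) ≐ either(C,int),  pair(pair(C,C),float) ≐ pair(T2,float).
Decompose either/2: either(pair(int,float),pair(string,char)) ≐ C,  char ≐ int.
Bind C := either(pair(int,float),pair(string,char)); substituting into the one remaining equation that mentions C gives: pair(pair(either(pair(int,float),pair(string,char)),either(pair(int,float),pair(string,char))),float) ≐ pair(T2,float).
Clash: constants char and int differ; no unifier exists.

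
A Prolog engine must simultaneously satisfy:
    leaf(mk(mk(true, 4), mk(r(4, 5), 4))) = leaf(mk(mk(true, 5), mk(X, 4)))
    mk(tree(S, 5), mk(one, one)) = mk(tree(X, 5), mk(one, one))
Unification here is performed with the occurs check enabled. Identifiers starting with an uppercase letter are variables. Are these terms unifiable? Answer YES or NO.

NO

Decompose leaf/1: mk(mk(true, 4), mk(r(4, 5), 4)) = mk(mk(true, 5), mk(X, 4)).
Decompose mk/2: mk(true, 4) = mk(true, 5),  mk(r(4, 5), 4) = mk(X, 4).
Decompose mk/2: true = true,  4 = 5.
Delete trivial equation true = true.
Clash: constants 4 and 5 differ; no unifier exists.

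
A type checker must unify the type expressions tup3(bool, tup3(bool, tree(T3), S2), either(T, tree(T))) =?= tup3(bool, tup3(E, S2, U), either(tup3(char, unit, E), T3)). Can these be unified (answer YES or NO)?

Decompose tup3/3: bool =?= bool,  tup3(bool, tree(T3), S2) =?= tup3(E, S2, U),  either(T, tree(T)) =?= either(tup3(char, unit, E), T3).
Delete trivial equation bool =?= bool.
Decompose tup3/3: bool =?= E,  tree(T3) =?= S2,  S2 =?= U.
Bind E := bool; substituting into the one remaining equation that mentions E gives: either(T, tree(T)) =?= either(tup3(char, unit, bool), T3).
Bind S2 := tree(T3); substituting into the one remaining equation that mentions S2 gives: tree(T3) =?= U.
Bind U := tree(T3); no other remaining equation mentions U.
Decompose either/2: T =?= tup3(char, unit, bool),  tree(T) =?= T3.
Bind T := tup3(char, unit, bool); substituting into the remaining equation gives: tree(tup3(char, unit, bool)) =?= T3.
Bind T3 := tree(tup3(char, unit, bool)). Substituting into the earlier bindings gives S2 := tree(tree(tup3(char, unit, bool))), U := tree(tree(tup3(char, unit, bool))).
No equations remain and no clash or occurs-check failure arose, so a unifier exists.

YES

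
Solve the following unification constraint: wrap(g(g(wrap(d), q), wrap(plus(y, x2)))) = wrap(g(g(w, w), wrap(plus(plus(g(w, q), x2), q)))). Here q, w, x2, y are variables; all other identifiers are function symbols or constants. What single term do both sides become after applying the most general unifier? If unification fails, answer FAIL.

wrap(g(g(wrap(d), wrap(d)), wrap(plus(plus(g(wrap(d), wrap(d)), wrap(d)), wrap(d)))))

Decompose wrap/1: g(g(wrap(d), q), wrap(plus(y, x2))) = g(g(w, w), wrap(plus(plus(g(w, q), x2), q))).
Decompose g/2: g(wrap(d), q) = g(w, w),  wrap(plus(y, x2)) = wrap(plus(plus(g(w, q), x2), q)).
Decompose g/2: wrap(d) = w,  q = w.
Bind w := wrap(d); substituting into the remaining equations gives: q = wrap(d),  wrap(plus(y, x2)) = wrap(plus(plus(g(wrap(d), q), x2), q)).
Bind q := wrap(d); substituting into the remaining equation gives: wrap(plus(y, x2)) = wrap(plus(plus(g(wrap(d), wrap(d)), x2), wrap(d))).
Decompose wrap/1: plus(y, x2) = plus(plus(g(wrap(d), wrap(d)), x2), wrap(d)).
Decompose plus/2: y = plus(g(wrap(d), wrap(d)), x2),  x2 = wrap(d).
Bind y := plus(g(wrap(d), wrap(d)), x2); no other remaining equation mentions y.
Bind x2 := wrap(d). Substituting into the earlier binding gives y := plus(g(wrap(d), wrap(d)), wrap(d)).
Applying the MGU to either side gives wrap(g(g(wrap(d), wrap(d)), wrap(plus(plus(g(wrap(d), wrap(d)), wrap(d)), wrap(d))))).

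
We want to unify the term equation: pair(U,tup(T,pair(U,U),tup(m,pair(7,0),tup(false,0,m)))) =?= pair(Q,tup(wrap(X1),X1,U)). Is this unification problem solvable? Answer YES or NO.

YES

Decompose pair/2: U =?= Q,  tup(T,pair(U,U),tup(m,pair(7,0),tup(false,0,m))) =?= tup(wrap(X1),X1,U).
Bind U := Q; substituting into the remaining equation gives: tup(T,pair(Q,Q),tup(m,pair(7,0),tup(false,0,m))) =?= tup(wrap(X1),X1,Q).
Decompose tup/3: T =?= wrap(X1),  pair(Q,Q) =?= X1,  tup(m,pair(7,0),tup(false,0,m)) =?= Q.
Bind T := wrap(X1); no other remaining equation mentions T.
Bind X1 := pair(Q,Q); no other remaining equation mentions X1. Substituting into the earlier binding gives T := wrap(pair(Q,Q)).
Bind Q := tup(m,pair(7,0),tup(false,0,m)). Substituting into the earlier bindings gives U := tup(m,pair(7,0),tup(false,0,m)), T := wrap(pair(tup(m,pair(7,0),tup(false,0,m)),tup(m,pair(7,0),tup(false,0,m)))), X1 := pair(tup(m,pair(7,0),tup(false,0,m)),tup(m,pair(7,0),tup(false,0,m))).
No equations remain and no clash or occurs-check failure arose, so a unifier exists.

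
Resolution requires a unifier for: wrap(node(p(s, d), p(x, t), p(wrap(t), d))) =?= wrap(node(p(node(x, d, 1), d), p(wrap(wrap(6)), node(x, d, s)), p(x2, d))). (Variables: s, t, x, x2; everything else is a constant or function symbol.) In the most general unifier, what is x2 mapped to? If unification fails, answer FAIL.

wrap(node(wrap(wrap(6)), d, node(wrap(wrap(6)), d, 1)))

Decompose wrap/1: node(p(s, d), p(x, t), p(wrap(t), d)) =?= node(p(node(x, d, 1), d), p(wrap(wrap(6)), node(x, d, s)), p(x2, d)).
Decompose node/3: p(s, d) =?= p(node(x, d, 1), d),  p(x, t) =?= p(wrap(wrap(6)), node(x, d, s)),  p(wrap(t), d) =?= p(x2, d).
Decompose p/2: s =?= node(x, d, 1),  d =?= d.
Bind s := node(x, d, 1); substituting into the one remaining equation that mentions s gives: p(x, t) =?= p(wrap(wrap(6)), node(x, d, node(x, d, 1))).
Delete trivial equation d =?= d.
Decompose p/2: x =?= wrap(wrap(6)),  t =?= node(x, d, node(x, d, 1)).
Bind x := wrap(wrap(6)); substituting into the one remaining equation that mentions x gives: t =?= node(wrap(wrap(6)), d, node(wrap(wrap(6)), d, 1)). Substituting into the earlier binding gives s := node(wrap(wrap(6)), d, 1).
Bind t := node(wrap(wrap(6)), d, node(wrap(wrap(6)), d, 1)); substituting into the remaining equation gives: p(wrap(node(wrap(wrap(6)), d, node(wrap(wrap(6)), d, 1))), d) =?= p(x2, d).
Decompose p/2: wrap(node(wrap(wrap(6)), d, node(wrap(wrap(6)), d, 1))) =?= x2,  d =?= d.
Bind x2 := wrap(node(wrap(wrap(6)), d, node(wrap(wrap(6)), d, 1))); no other remaining equation mentions x2.
Delete trivial equation d =?= d.
MGU = { s -> node(wrap(wrap(6)), d, 1), x -> wrap(wrap(6)), t -> node(wrap(wrap(6)), d, node(wrap(wrap(6)), d, 1)), x2 -> wrap(node(wrap(wrap(6)), d, node(wrap(wrap(6)), d, 1))) }, so x2 -> wrap(node(wrap(wrap(6)), d, node(wrap(wrap(6)), d, 1))).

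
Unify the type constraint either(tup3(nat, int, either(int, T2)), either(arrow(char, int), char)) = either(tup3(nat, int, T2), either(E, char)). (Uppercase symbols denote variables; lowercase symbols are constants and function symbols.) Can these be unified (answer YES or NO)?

NO

Decompose either/2: tup3(nat, int, either(int, T2)) = tup3(nat, int, T2),  either(arrow(char, int), char) = either(E, char).
Decompose tup3/3: nat = nat,  int = int,  either(int, T2) = T2.
Delete trivial equation nat = nat.
Delete trivial equation int = int.
Occurs check fails: T2 occurs in either(int, T2); the equation T2 = either(int, T2) has no finite solution.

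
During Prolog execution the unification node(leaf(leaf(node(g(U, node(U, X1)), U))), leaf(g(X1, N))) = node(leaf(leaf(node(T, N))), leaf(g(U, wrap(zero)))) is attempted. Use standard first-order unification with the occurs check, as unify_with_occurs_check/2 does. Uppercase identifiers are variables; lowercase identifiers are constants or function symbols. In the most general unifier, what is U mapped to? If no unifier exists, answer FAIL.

wrap(zero)

Decompose node/2: leaf(leaf(node(g(U, node(U, X1)), U))) = leaf(leaf(node(T, N))),  leaf(g(X1, N)) = leaf(g(U, wrap(zero))).
Decompose leaf/1: leaf(node(g(U, node(U, X1)), U)) = leaf(node(T, N)).
Decompose leaf/1: node(g(U, node(U, X1)), U) = node(T, N).
Decompose node/2: g(U, node(U, X1)) = T,  U = N.
Bind T := g(U, node(U, X1)); no other remaining equation mentions T.
Bind U := N; substituting into the remaining equation gives: leaf(g(X1, N)) = leaf(g(N, wrap(zero))). Substituting into the earlier binding gives T := g(N, node(N, X1)).
Decompose leaf/1: g(X1, N) = g(N, wrap(zero)).
Decompose g/2: X1 = N,  N = wrap(zero).
Bind X1 := N; no other remaining equation mentions X1. Substituting into the earlier binding gives T := g(N, node(N, N)).
Bind N := wrap(zero). Substituting into the earlier bindings gives T := g(wrap(zero), node(wrap(zero), wrap(zero))), U := wrap(zero), X1 := wrap(zero).
MGU = { T -> g(wrap(zero), node(wrap(zero), wrap(zero))), U -> wrap(zero), X1 -> wrap(zero), N -> wrap(zero) }, so U -> wrap(zero).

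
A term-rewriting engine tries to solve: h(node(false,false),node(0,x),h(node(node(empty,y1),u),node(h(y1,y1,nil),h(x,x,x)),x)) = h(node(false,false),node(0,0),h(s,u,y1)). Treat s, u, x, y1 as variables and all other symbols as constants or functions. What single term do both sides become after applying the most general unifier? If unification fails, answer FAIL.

h(node(false,false),node(0,0),h(node(node(empty,0),node(h(0,0,nil),h(0,0,0))),node(h(0,0,nil),h(0,0,0)),0))

Decompose h/3: node(false,false) = node(false,false),  node(0,x) = node(0,0),  h(node(node(empty,y1),u),node(h(y1,y1,nil),h(x,x,x)),x) = h(s,u,y1).
Delete trivial equation node(false,false) = node(false,false).
Decompose node/2: 0 = 0,  x = 0.
Delete trivial equation 0 = 0.
Bind x := 0; substituting into the remaining equation gives: h(node(node(empty,y1),u),node(h(y1,y1,nil),h(0,0,0)),0) = h(s,u,y1).
Decompose h/3: node(node(empty,y1),u) = s,  node(h(y1,y1,nil),h(0,0,0)) = u,  0 = y1.
Bind s := node(node(empty,y1),u); no other remaining equation mentions s.
Bind u := node(h(y1,y1,nil),h(0,0,0)); no other remaining equation mentions u. Substituting into the earlier binding gives s := node(node(empty,y1),node(h(y1,y1,nil),h(0,0,0))).
Bind y1 := 0. Substituting into the earlier bindings gives s := node(node(empty,0),node(h(0,0,nil),h(0,0,0))), u := node(h(0,0,nil),h(0,0,0)).
Applying the MGU to either side gives h(node(false,false),node(0,0),h(node(node(empty,0),node(h(0,0,nil),h(0,0,0))),node(h(0,0,nil),h(0,0,0)),0)).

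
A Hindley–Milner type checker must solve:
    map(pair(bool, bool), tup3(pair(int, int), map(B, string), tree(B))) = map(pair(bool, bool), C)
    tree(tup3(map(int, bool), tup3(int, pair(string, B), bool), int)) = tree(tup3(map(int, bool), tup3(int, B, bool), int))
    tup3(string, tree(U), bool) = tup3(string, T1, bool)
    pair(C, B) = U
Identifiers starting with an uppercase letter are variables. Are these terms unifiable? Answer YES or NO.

Decompose map/2: pair(bool, bool) = pair(bool, bool),  tup3(pair(int, int), map(B, string), tree(B)) = C.
Delete trivial equation pair(bool, bool) = pair(bool, bool).
Bind C := tup3(pair(int, int), map(B, string), tree(B)); substituting into the one remaining equation that mentions C gives: pair(tup3(pair(int, int), map(B, string), tree(B)), B) = U.
Decompose tree/1: tup3(map(int, bool), tup3(int, pair(string, B), bool), int) = tup3(map(int, bool), tup3(int, B, bool), int).
Decompose tup3/3: map(int, bool) = map(int, bool),  tup3(int, pair(string, B), bool) = tup3(int, B, bool),  int = int.
Delete trivial equation map(int, bool) = map(int, bool).
Decompose tup3/3: int = int,  pair(string, B) = B,  bool = bool.
Delete trivial equation int = int.
Occurs check fails: B occurs in pair(string, B); the equation B = pair(string, B) has no finite solution.

NO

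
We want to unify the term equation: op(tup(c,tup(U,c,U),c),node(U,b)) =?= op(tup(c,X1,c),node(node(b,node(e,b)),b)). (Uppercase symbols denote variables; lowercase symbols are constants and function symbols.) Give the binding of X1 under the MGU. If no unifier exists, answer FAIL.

Decompose op/2: tup(c,tup(U,c,U),c) =?= tup(c,X1,c),  node(U,b) =?= node(node(b,node(e,b)),b).
Decompose tup/3: c =?= c,  tup(U,c,U) =?= X1,  c =?= c.
Delete trivial equation c =?= c.
Bind X1 := tup(U,c,U); no other remaining equation mentions X1.
Delete trivial equation c =?= c.
Decompose node/2: U =?= node(b,node(e,b)),  b =?= b.
Bind U := node(b,node(e,b)); no other remaining equation mentions U. Substituting into the earlier binding gives X1 := tup(node(b,node(e,b)),c,node(b,node(e,b))).
Delete trivial equation b =?= b.
MGU = { X1 -> tup(node(b,node(e,b)),c,node(b,node(e,b))), U -> node(b,node(e,b)) }, so X1 -> tup(node(b,node(e,b)),c,node(b,node(e,b))).

tup(node(b,node(e,b)),c,node(b,node(e,b)))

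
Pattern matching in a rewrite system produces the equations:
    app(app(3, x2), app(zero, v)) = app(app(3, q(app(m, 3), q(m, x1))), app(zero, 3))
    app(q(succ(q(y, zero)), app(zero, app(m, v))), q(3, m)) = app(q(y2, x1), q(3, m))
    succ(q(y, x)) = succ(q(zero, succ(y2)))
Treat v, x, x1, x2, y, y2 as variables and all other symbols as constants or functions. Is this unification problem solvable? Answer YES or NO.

Decompose app/2: app(3, x2) = app(3, q(app(m, 3), q(m, x1))),  app(zero, v) = app(zero, 3).
Decompose app/2: 3 = 3,  x2 = q(app(m, 3), q(m, x1)).
Delete trivial equation 3 = 3.
Bind x2 := q(app(m, 3), q(m, x1)); no other remaining equation mentions x2.
Decompose app/2: zero = zero,  v = 3.
Delete trivial equation zero = zero.
Bind v := 3; substituting into the one remaining equation that mentions v gives: app(q(succ(q(y, zero)), app(zero, app(m, 3))), q(3, m)) = app(q(y2, x1), q(3, m)).
Decompose app/2: q(succ(q(y, zero)), app(zero, app(m, 3))) = q(y2, x1),  q(3, m) = q(3, m).
Decompose q/2: succ(q(y, zero)) = y2,  app(zero, app(m, 3)) = x1.
Bind y2 := succ(q(y, zero)); substituting into the one remaining equation that mentions y2 gives: succ(q(y, x)) = succ(q(zero, succ(succ(q(y, zero))))).
Bind x1 := app(zero, app(m, 3)); no other remaining equation mentions x1. Substituting into the earlier binding gives x2 := q(app(m, 3), q(m, app(zero, app(m, 3)))).
Delete trivial equation q(3, m) = q(3, m).
Decompose succ/1: q(y, x) = q(zero, succ(succ(q(y, zero)))).
Decompose q/2: y = zero,  x = succ(succ(q(y, zero))).
Bind y := zero; substituting into the remaining equation gives: x = succ(succ(q(zero, zero))). Substituting into the earlier binding gives y2 := succ(q(zero, zero)).
Bind x := succ(succ(q(zero, zero))).
No equations remain and no clash or occurs-check failure arose, so a unifier exists.

YES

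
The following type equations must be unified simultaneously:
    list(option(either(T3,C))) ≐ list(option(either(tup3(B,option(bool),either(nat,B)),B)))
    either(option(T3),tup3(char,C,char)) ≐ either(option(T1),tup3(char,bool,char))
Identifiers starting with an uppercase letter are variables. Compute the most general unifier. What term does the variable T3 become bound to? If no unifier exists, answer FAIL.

tup3(bool,option(bool),either(nat,bool))

Decompose list/1: option(either(T3,C)) ≐ option(either(tup3(B,option(bool),either(nat,B)),B)).
Decompose option/1: either(T3,C) ≐ either(tup3(B,option(bool),either(nat,B)),B).
Decompose either/2: T3 ≐ tup3(B,option(bool),either(nat,B)),  C ≐ B.
Bind T3 := tup3(B,option(bool),either(nat,B)); substituting into the one remaining equation that mentions T3 gives: either(option(tup3(B,option(bool),either(nat,B))),tup3(char,C,char)) ≐ either(option(T1),tup3(char,bool,char)).
Bind C := B; substituting into the remaining equation gives: either(option(tup3(B,option(bool),either(nat,B))),tup3(char,B,char)) ≐ either(option(T1),tup3(char,bool,char)).
Decompose either/2: option(tup3(B,option(bool),either(nat,B))) ≐ option(T1),  tup3(char,B,char) ≐ tup3(char,bool,char).
Decompose option/1: tup3(B,option(bool),either(nat,B)) ≐ T1.
Bind T1 := tup3(B,option(bool),either(nat,B)); no other remaining equation mentions T1.
Decompose tup3/3: char ≐ char,  B ≐ bool,  char ≐ char.
Delete trivial equation char ≐ char.
Bind B := bool; no other remaining equation mentions B. Substituting into the earlier bindings gives T3 := tup3(bool,option(bool),either(nat,bool)), C := bool, T1 := tup3(bool,option(bool),either(nat,bool)).
Delete trivial equation char ≐ char.
MGU = { T3 := tup3(bool,option(bool),either(nat,bool)), C := bool, T1 := tup3(bool,option(bool),either(nat,bool)), B := bool }, so T3 := tup3(bool,option(bool),either(nat,bool)).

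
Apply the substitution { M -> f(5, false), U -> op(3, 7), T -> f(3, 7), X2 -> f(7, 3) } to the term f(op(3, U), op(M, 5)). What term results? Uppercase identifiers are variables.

Replace each occurrence of M with f(5, false).
Replace each occurrence of U with op(3, 7).
Result: f(op(3, op(3, 7)), op(f(5, false), 5)).

f(op(3, op(3, 7)), op(f(5, false), 5))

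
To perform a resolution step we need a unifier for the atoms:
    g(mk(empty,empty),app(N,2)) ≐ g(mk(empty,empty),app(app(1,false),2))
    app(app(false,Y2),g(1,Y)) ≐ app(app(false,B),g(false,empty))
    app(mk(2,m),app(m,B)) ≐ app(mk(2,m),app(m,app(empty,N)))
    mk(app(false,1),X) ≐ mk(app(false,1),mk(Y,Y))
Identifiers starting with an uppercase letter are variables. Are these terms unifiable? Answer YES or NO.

NO

Decompose g/2: mk(empty,empty) ≐ mk(empty,empty),  app(N,2) ≐ app(app(1,false),2).
Delete trivial equation mk(empty,empty) ≐ mk(empty,empty).
Decompose app/2: N ≐ app(1,false),  2 ≐ 2.
Bind N := app(1,false); substituting into the one remaining equation that mentions N gives: app(mk(2,m),app(m,B)) ≐ app(mk(2,m),app(m,app(empty,app(1,false)))).
Delete trivial equation 2 ≐ 2.
Decompose app/2: app(false,Y2) ≐ app(false,B),  g(1,Y) ≐ g(false,empty).
Decompose app/2: false ≐ false,  Y2 ≐ B.
Delete trivial equation false ≐ false.
Bind Y2 := B; no other remaining equation mentions Y2.
Decompose g/2: 1 ≐ false,  Y ≐ empty.
Clash: constants 1 and false differ; no unifier exists.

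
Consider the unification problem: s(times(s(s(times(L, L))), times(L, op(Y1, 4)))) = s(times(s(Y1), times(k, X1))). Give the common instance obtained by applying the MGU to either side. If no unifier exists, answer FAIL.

Decompose s/1: times(s(s(times(L, L))), times(L, op(Y1, 4))) = times(s(Y1), times(k, X1)).
Decompose times/2: s(s(times(L, L))) = s(Y1),  times(L, op(Y1, 4)) = times(k, X1).
Decompose s/1: s(times(L, L)) = Y1.
Bind Y1 := s(times(L, L)); substituting into the remaining equation gives: times(L, op(s(times(L, L)), 4)) = times(k, X1).
Decompose times/2: L = k,  op(s(times(L, L)), 4) = X1.
Bind L := k; substituting into the remaining equation gives: op(s(times(k, k)), 4) = X1. Substituting into the earlier binding gives Y1 := s(times(k, k)).
Bind X1 := op(s(times(k, k)), 4).
Applying the MGU to either side gives s(times(s(s(times(k, k))), times(k, op(s(times(k, k)), 4)))).

s(times(s(s(times(k, k))), times(k, op(s(times(k, k)), 4))))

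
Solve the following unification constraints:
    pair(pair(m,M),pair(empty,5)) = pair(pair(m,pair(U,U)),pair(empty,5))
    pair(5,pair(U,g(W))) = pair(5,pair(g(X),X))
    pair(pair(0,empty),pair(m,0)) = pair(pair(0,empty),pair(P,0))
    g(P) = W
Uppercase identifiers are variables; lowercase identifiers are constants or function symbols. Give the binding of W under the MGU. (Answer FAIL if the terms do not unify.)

Decompose pair/2: pair(m,M) = pair(m,pair(U,U)),  pair(empty,5) = pair(empty,5).
Decompose pair/2: m = m,  M = pair(U,U).
Delete trivial equation m = m.
Bind M := pair(U,U); no other remaining equation mentions M.
Delete trivial equation pair(empty,5) = pair(empty,5).
Decompose pair/2: 5 = 5,  pair(U,g(W)) = pair(g(X),X).
Delete trivial equation 5 = 5.
Decompose pair/2: U = g(X),  g(W) = X.
Bind U := g(X); no other remaining equation mentions U. Substituting into the earlier binding gives M := pair(g(X),g(X)).
Bind X := g(W); no other remaining equation mentions X. Substituting into the earlier bindings gives M := pair(g(g(W)),g(g(W))), U := g(g(W)).
Decompose pair/2: pair(0,empty) = pair(0,empty),  pair(m,0) = pair(P,0).
Delete trivial equation pair(0,empty) = pair(0,empty).
Decompose pair/2: m = P,  0 = 0.
Bind P := m; substituting into the one remaining equation that mentions P gives: g(m) = W.
Delete trivial equation 0 = 0.
Bind W := g(m). Substituting into the earlier bindings gives M := pair(g(g(g(m))),g(g(g(m)))), U := g(g(g(m))), X := g(g(m)).
MGU = { M ↦ pair(g(g(g(m))),g(g(g(m)))), U ↦ g(g(g(m))), X ↦ g(g(m)), P ↦ m, W ↦ g(m) }, so W ↦ g(m).

g(m)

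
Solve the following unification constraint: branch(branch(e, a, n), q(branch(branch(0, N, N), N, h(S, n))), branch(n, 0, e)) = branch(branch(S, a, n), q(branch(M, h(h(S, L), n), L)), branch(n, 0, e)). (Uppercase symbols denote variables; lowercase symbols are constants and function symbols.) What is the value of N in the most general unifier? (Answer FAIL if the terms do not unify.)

h(h(e, h(e, n)), n)

Decompose branch/3: branch(e, a, n) = branch(S, a, n),  q(branch(branch(0, N, N), N, h(S, n))) = q(branch(M, h(h(S, L), n), L)),  branch(n, 0, e) = branch(n, 0, e).
Decompose branch/3: e = S,  a = a,  n = n.
Bind S := e; substituting into the one remaining equation that mentions S gives: q(branch(branch(0, N, N), N, h(e, n))) = q(branch(M, h(h(e, L), n), L)).
Delete trivial equation a = a.
Delete trivial equation n = n.
Decompose q/1: branch(branch(0, N, N), N, h(e, n)) = branch(M, h(h(e, L), n), L).
Decompose branch/3: branch(0, N, N) = M,  N = h(h(e, L), n),  h(e, n) = L.
Bind M := branch(0, N, N); no other remaining equation mentions M.
Bind N := h(h(e, L), n); no other remaining equation mentions N. Substituting into the earlier binding gives M := branch(0, h(h(e, L), n), h(h(e, L), n)).
Bind L := h(e, n); no other remaining equation mentions L. Substituting into the earlier bindings gives M := branch(0, h(h(e, h(e, n)), n), h(h(e, h(e, n)), n)), N := h(h(e, h(e, n)), n).
Delete trivial equation branch(n, 0, e) = branch(n, 0, e).
MGU = { S ↦ e, M ↦ branch(0, h(h(e, h(e, n)), n), h(h(e, h(e, n)), n)), N ↦ h(h(e, h(e, n)), n), L ↦ h(e, n) }, so N ↦ h(h(e, h(e, n)), n).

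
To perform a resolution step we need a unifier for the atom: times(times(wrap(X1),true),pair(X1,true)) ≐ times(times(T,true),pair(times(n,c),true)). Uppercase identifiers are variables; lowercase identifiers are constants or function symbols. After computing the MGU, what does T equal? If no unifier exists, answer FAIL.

wrap(times(n,c))

Decompose times/2: times(wrap(X1),true) ≐ times(T,true),  pair(X1,true) ≐ pair(times(n,c),true).
Decompose times/2: wrap(X1) ≐ T,  true ≐ true.
Bind T := wrap(X1); no other remaining equation mentions T.
Delete trivial equation true ≐ true.
Decompose pair/2: X1 ≐ times(n,c),  true ≐ true.
Bind X1 := times(n,c); no other remaining equation mentions X1. Substituting into the earlier binding gives T := wrap(times(n,c)).
Delete trivial equation true ≐ true.
MGU = { T ↦ wrap(times(n,c)), X1 ↦ times(n,c) }, so T ↦ wrap(times(n,c)).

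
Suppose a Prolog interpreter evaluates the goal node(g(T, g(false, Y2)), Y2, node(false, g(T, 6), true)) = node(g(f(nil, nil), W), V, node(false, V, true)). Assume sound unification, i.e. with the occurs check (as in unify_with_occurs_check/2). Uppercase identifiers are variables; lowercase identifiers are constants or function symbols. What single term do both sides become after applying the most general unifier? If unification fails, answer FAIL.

Decompose node/3: g(T, g(false, Y2)) = g(f(nil, nil), W),  Y2 = V,  node(false, g(T, 6), true) = node(false, V, true).
Decompose g/2: T = f(nil, nil),  g(false, Y2) = W.
Bind T := f(nil, nil); substituting into the one remaining equation that mentions T gives: node(false, g(f(nil, nil), 6), true) = node(false, V, true).
Bind W := g(false, Y2); no other remaining equation mentions W.
Bind Y2 := V; no other remaining equation mentions Y2. Substituting into the earlier binding gives W := g(false, V).
Decompose node/3: false = false,  g(f(nil, nil), 6) = V,  true = true.
Delete trivial equation false = false.
Bind V := g(f(nil, nil), 6); no other remaining equation mentions V. Substituting into the earlier bindings gives W := g(false, g(f(nil, nil), 6)), Y2 := g(f(nil, nil), 6).
Delete trivial equation true = true.
Applying the MGU to either side gives node(g(f(nil, nil), g(false, g(f(nil, nil), 6))), g(f(nil, nil), 6), node(false, g(f(nil, nil), 6), true)).

node(g(f(nil, nil), g(false, g(f(nil, nil), 6))), g(f(nil, nil), 6), node(false, g(f(nil, nil), 6), true))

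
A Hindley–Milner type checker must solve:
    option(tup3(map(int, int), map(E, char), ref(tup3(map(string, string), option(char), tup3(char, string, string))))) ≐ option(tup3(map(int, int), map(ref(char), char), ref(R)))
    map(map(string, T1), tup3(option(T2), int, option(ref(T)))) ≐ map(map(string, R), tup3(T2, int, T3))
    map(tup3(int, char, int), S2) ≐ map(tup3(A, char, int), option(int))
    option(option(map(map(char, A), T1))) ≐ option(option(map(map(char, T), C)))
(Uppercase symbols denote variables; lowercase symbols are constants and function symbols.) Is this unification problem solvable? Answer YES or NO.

NO

Decompose option/1: tup3(map(int, int), map(E, char), ref(tup3(map(string, string), option(char), tup3(char, string, string)))) ≐ tup3(map(int, int), map(ref(char), char), ref(R)).
Decompose tup3/3: map(int, int) ≐ map(int, int),  map(E, char) ≐ map(ref(char), char),  ref(tup3(map(string, string), option(char), tup3(char, string, string))) ≐ ref(R).
Delete trivial equation map(int, int) ≐ map(int, int).
Decompose map/2: E ≐ ref(char),  char ≐ char.
Bind E := ref(char); no other remaining equation mentions E.
Delete trivial equation char ≐ char.
Decompose ref/1: tup3(map(string, string), option(char), tup3(char, string, string)) ≐ R.
Bind R := tup3(map(string, string), option(char), tup3(char, string, string)); substituting into the one remaining equation that mentions R gives: map(map(string, T1), tup3(option(T2), int, option(ref(T)))) ≐ map(map(string, tup3(map(string, string), option(char), tup3(char, string, string))), tup3(T2, int, T3)).
Decompose map/2: map(string, T1) ≐ map(string, tup3(map(string, string), option(char), tup3(char, string, string))),  tup3(option(T2), int, option(ref(T))) ≐ tup3(T2, int, T3).
Decompose map/2: string ≐ string,  T1 ≐ tup3(map(string, string), option(char), tup3(char, string, string)).
Delete trivial equation string ≐ string.
Bind T1 := tup3(map(string, string), option(char), tup3(char, string, string)); substituting into the one remaining equation that mentions T1 gives: option(option(map(map(char, A), tup3(map(string, string), option(char), tup3(char, string, string))))) ≐ option(option(map(map(char, T), C))).
Decompose tup3/3: option(T2) ≐ T2,  int ≐ int,  option(ref(T)) ≐ T3.
Occurs check fails: T2 occurs in option(T2); the equation T2 ≐ option(T2) has no finite solution.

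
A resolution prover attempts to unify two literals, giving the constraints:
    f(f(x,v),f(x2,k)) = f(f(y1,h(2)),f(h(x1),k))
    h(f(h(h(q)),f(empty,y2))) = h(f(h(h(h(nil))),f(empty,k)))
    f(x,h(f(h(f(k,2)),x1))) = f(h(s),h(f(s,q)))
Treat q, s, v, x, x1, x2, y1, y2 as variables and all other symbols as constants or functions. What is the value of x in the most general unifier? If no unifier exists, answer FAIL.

h(h(f(k,2)))

Decompose f/2: f(x,v) = f(y1,h(2)),  f(x2,k) = f(h(x1),k).
Decompose f/2: x = y1,  v = h(2).
Bind x := y1; substituting into the one remaining equation that mentions x gives: f(y1,h(f(h(f(k,2)),x1))) = f(h(s),h(f(s,q))).
Bind v := h(2); no other remaining equation mentions v.
Decompose f/2: x2 = h(x1),  k = k.
Bind x2 := h(x1); no other remaining equation mentions x2.
Delete trivial equation k = k.
Decompose h/1: f(h(h(q)),f(empty,y2)) = f(h(h(h(nil))),f(empty,k)).
Decompose f/2: h(h(q)) = h(h(h(nil))),  f(empty,y2) = f(empty,k).
Decompose h/1: h(q) = h(h(nil)).
Decompose h/1: q = h(nil).
Bind q := h(nil); substituting into the one remaining equation that mentions q gives: f(y1,h(f(h(f(k,2)),x1))) = f(h(s),h(f(s,h(nil)))).
Decompose f/2: empty = empty,  y2 = k.
Delete trivial equation empty = empty.
Bind y2 := k; no other remaining equation mentions y2.
Decompose f/2: y1 = h(s),  h(f(h(f(k,2)),x1)) = h(f(s,h(nil))).
Bind y1 := h(s); no other remaining equation mentions y1. Substituting into the earlier binding gives x := h(s).
Decompose h/1: f(h(f(k,2)),x1) = f(s,h(nil)).
Decompose f/2: h(f(k,2)) = s,  x1 = h(nil).
Bind s := h(f(k,2)); no other remaining equation mentions s. Substituting into the earlier bindings gives x := h(h(f(k,2))), y1 := h(h(f(k,2))).
Bind x1 := h(nil). Substituting into the earlier binding gives x2 := h(h(nil)).
MGU = { x -> h(h(f(k,2))), v -> h(2), x2 -> h(h(nil)), q -> h(nil), y2 -> k, y1 -> h(h(f(k,2))), s -> h(f(k,2)), x1 -> h(nil) }, so x -> h(h(f(k,2))).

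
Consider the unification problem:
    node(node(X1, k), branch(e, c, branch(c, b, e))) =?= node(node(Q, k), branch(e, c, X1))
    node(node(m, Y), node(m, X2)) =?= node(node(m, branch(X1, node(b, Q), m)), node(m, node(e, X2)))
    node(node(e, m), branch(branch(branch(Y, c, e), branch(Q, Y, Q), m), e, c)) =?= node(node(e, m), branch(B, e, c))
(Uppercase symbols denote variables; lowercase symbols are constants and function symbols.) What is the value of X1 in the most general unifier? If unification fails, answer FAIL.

FAIL

Decompose node/2: node(X1, k) =?= node(Q, k),  branch(e, c, branch(c, b, e)) =?= branch(e, c, X1).
Decompose node/2: X1 =?= Q,  k =?= k.
Bind X1 := Q; substituting into the 2 remaining equations that mention X1 gives: branch(e, c, branch(c, b, e)) =?= branch(e, c, Q),  node(node(m, Y), node(m, X2)) =?= node(node(m, branch(Q, node(b, Q), m)), node(m, node(e, X2))).
Delete trivial equation k =?= k.
Decompose branch/3: e =?= e,  c =?= c,  branch(c, b, e) =?= Q.
Delete trivial equation e =?= e.
Delete trivial equation c =?= c.
Bind Q := branch(c, b, e); substituting into the remaining equations gives: node(node(m, Y), node(m, X2)) =?= node(node(m, branch(branch(c, b, e), node(b, branch(c, b, e)), m)), node(m, node(e, X2))),  node(node(e, m), branch(branch(branch(Y, c, e), branch(branch(c, b, e), Y, branch(c, b, e)), m), e, c)) =?= node(node(e, m), branch(B, e, c)). Substituting into the earlier binding gives X1 := branch(c, b, e).
Decompose node/2: node(m, Y) =?= node(m, branch(branch(c, b, e), node(b, branch(c, b, e)), m)),  node(m, X2) =?= node(m, node(e, X2)).
Decompose node/2: m =?= m,  Y =?= branch(branch(c, b, e), node(b, branch(c, b, e)), m).
Delete trivial equation m =?= m.
Bind Y := branch(branch(c, b, e), node(b, branch(c, b, e)), m); substituting into the one remaining equation that mentions Y gives: node(node(e, m), branch(branch(branch(branch(branch(c, b, e), node(b, branch(c, b, e)), m), c, e), branch(branch(c, b, e), branch(branch(c, b, e), node(b, branch(c, b, e)), m), branch(c, b, e)), m), e, c)) =?= node(node(e, m), branch(B, e, c)).
Decompose node/2: m =?= m,  X2 =?= node(e, X2).
Delete trivial equation m =?= m.
Occurs check fails: X2 occurs in node(e, X2); the equation X2 =?= node(e, X2) has no finite solution.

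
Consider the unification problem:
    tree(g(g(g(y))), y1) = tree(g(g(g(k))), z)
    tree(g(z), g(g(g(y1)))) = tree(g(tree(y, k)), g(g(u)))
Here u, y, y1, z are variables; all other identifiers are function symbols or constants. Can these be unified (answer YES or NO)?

YES

Decompose tree/2: g(g(g(y))) = g(g(g(k))),  y1 = z.
Decompose g/1: g(g(y)) = g(g(k)).
Decompose g/1: g(y) = g(k).
Decompose g/1: y = k.
Bind y := k; substituting into the one remaining equation that mentions y gives: tree(g(z), g(g(g(y1)))) = tree(g(tree(k, k)), g(g(u))).
Bind y1 := z; substituting into the remaining equation gives: tree(g(z), g(g(g(z)))) = tree(g(tree(k, k)), g(g(u))).
Decompose tree/2: g(z) = g(tree(k, k)),  g(g(g(z))) = g(g(u)).
Decompose g/1: z = tree(k, k).
Bind z := tree(k, k); substituting into the remaining equation gives: g(g(g(tree(k, k)))) = g(g(u)). Substituting into the earlier binding gives y1 := tree(k, k).
Decompose g/1: g(g(tree(k, k))) = g(u).
Decompose g/1: g(tree(k, k)) = u.
Bind u := g(tree(k, k)).
No equations remain and no clash or occurs-check failure arose, so a unifier exists.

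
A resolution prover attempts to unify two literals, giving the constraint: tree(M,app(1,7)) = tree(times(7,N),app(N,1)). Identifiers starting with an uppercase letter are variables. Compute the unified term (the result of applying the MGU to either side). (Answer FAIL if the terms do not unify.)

FAIL

Decompose tree/2: M = times(7,N),  app(1,7) = app(N,1).
Bind M := times(7,N); no other remaining equation mentions M.
Decompose app/2: 1 = N,  7 = 1.
Bind N := 1; no other remaining equation mentions N. Substituting into the earlier binding gives M := times(7,1).
Clash: constants 7 and 1 differ; no unifier exists.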